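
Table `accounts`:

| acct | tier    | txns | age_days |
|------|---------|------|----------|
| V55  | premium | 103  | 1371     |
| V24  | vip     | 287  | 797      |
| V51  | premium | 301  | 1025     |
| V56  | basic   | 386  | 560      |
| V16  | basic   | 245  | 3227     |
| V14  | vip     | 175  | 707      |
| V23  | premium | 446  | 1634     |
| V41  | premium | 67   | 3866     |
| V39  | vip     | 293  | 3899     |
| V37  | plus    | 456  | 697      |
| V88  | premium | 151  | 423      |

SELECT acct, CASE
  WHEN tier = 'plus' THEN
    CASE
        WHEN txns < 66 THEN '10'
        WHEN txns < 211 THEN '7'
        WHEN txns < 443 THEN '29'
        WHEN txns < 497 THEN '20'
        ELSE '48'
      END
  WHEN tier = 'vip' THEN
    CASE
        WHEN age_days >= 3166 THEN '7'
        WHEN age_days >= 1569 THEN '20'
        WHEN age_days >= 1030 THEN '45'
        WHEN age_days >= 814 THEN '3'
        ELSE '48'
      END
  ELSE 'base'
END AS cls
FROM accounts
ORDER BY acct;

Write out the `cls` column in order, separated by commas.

48, base, base, 48, 20, 7, base, base, base, base, base

acct=V14: tier='vip' → inner[ELSE] → 48
acct=V16: tier='basic' → outer ELSE → base
acct=V23: tier='premium' → outer ELSE → base
acct=V24: tier='vip' → inner[ELSE] → 48
acct=V37: tier='plus' → inner[txns < 497] → 20
acct=V39: tier='vip' → inner[age_days >= 3166] → 7
acct=V41: tier='premium' → outer ELSE → base
acct=V51: tier='premium' → outer ELSE → base
acct=V55: tier='premium' → outer ELSE → base
acct=V56: tier='basic' → outer ELSE → base
acct=V88: tier='premium' → outer ELSE → base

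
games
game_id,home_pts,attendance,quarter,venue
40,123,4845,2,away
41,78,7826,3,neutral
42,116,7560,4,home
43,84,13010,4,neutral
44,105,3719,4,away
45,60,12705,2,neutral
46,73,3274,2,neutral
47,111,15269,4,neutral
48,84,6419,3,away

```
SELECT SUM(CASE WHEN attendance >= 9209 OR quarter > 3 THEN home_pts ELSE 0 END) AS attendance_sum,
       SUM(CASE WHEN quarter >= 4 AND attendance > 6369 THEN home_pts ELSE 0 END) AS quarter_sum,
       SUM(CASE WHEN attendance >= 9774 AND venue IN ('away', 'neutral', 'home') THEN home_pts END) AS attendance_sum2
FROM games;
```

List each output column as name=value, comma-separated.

attendance_sum=476, quarter_sum=311, attendance_sum2=255

[attendance_sum: attendance >= 9209 OR quarter > 3]
game_id=40: ✗
game_id=41: ✗
game_id=42: ✓ → 116
game_id=43: ✓ → 84
game_id=44: ✓ → 105
game_id=45: ✓ → 60
game_id=46: ✗
game_id=47: ✓ → 111
game_id=48: ✗
attendance_sum = 116 + 84 + 105 + 60 + 111 = 476
—
[quarter_sum: quarter >= 4 AND attendance > 6369]
game_id=40: ✗
game_id=41: ✗
game_id=42: ✓ → 116
game_id=43: ✓ → 84
game_id=44: ✗
game_id=45: ✗
game_id=46: ✗
game_id=47: ✓ → 111
game_id=48: ✗
quarter_sum = 116 + 84 + 111 = 311
—
[attendance_sum2: attendance >= 9774 AND venue IN ('away', 'neutral', 'home')]
game_id=40: ✗
game_id=41: ✗
game_id=42: ✗
game_id=43: ✓ → 84
game_id=44: ✗
game_id=45: ✓ → 60
game_id=46: ✗
game_id=47: ✓ → 111
game_id=48: ✗
attendance_sum2 = 84 + 60 + 111 = 255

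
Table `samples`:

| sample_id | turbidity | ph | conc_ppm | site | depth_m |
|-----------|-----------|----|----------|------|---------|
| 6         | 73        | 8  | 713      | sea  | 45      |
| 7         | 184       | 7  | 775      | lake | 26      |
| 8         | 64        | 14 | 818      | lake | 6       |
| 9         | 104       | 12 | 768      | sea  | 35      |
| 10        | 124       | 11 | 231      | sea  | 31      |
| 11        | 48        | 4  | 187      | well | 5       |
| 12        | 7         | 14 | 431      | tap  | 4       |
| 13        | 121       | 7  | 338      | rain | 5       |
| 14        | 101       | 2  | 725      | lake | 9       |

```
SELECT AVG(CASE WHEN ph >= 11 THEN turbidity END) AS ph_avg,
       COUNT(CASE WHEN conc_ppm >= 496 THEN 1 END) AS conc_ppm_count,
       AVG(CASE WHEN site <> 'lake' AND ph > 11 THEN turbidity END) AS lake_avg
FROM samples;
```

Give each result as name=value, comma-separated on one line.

ph_avg=74.75, conc_ppm_count=5, lake_avg=55.5

[ph_avg: ph >= 11]
sample_id=6: ✗
sample_id=7: ✗
sample_id=8: ✓ → 64
sample_id=9: ✓ → 104
sample_id=10: ✓ → 124
sample_id=11: ✗
sample_id=12: ✓ → 7
sample_id=13: ✗
sample_id=14: ✗
ph_avg = (64 + 104 + 124 + 7) / 4 = 74.75
—
[conc_ppm_count: conc_ppm >= 496]
sample_id=6: ✓ → 1
sample_id=7: ✓ → 1
sample_id=8: ✓ → 1
sample_id=9: ✓ → 1
sample_id=10: ✗
sample_id=11: ✗
sample_id=12: ✗
sample_id=13: ✗
sample_id=14: ✓ → 1
conc_ppm_count = COUNT(1, 1, 1, 1, 1) = 5
—
[lake_avg: site <> 'lake' AND ph > 11]
sample_id=6: ✗
sample_id=7: ✗
sample_id=8: ✗
sample_id=9: ✓ → 104
sample_id=10: ✗
sample_id=11: ✗
sample_id=12: ✓ → 7
sample_id=13: ✗
sample_id=14: ✗
lake_avg = (104 + 7) / 2 = 55.5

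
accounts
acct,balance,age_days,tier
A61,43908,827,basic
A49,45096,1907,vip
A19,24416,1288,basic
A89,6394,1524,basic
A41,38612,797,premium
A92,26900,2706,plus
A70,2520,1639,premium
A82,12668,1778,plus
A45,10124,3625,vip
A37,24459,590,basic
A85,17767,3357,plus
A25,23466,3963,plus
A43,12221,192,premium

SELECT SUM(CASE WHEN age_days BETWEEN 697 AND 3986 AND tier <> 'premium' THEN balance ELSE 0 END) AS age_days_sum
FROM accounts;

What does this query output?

acct=A61: ✓ → 43908
acct=A49: ✓ → 45096
acct=A19: ✓ → 24416
acct=A89: ✓ → 6394
acct=A41: ✗
acct=A92: ✓ → 26900
acct=A70: ✗
acct=A82: ✓ → 12668
acct=A45: ✓ → 10124
acct=A37: ✗
acct=A85: ✓ → 17767
acct=A25: ✓ → 23466
acct=A43: ✗
age_days_sum = 43908 + 45096 + 24416 + 6394 + 26900 + 12668 + 10124 + 17767 + 23466 = 210739

210739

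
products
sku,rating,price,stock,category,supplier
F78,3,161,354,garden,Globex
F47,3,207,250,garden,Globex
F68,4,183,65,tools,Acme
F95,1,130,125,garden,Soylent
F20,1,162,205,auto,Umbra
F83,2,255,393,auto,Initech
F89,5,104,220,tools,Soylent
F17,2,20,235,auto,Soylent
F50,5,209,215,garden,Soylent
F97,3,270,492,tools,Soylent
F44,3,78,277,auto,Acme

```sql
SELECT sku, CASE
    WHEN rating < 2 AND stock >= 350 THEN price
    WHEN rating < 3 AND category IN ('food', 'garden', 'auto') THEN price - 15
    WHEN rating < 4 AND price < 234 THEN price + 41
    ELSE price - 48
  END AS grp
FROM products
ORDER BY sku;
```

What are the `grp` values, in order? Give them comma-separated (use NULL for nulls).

sku=F17: rating < 3 AND category IN ('food', 'garden', 'auto') → 5
sku=F20: rating < 3 AND category IN ('food', 'garden', 'auto') → 147
sku=F44: rating < 4 AND price < 234 → 119
sku=F47: rating < 4 AND price < 234 → 248
sku=F50: ELSE → 161
sku=F68: ELSE → 135
sku=F78: rating < 4 AND price < 234 → 202
sku=F83: rating < 3 AND category IN ('food', 'garden', 'auto') → 240
sku=F89: ELSE → 56
sku=F95: rating < 3 AND category IN ('food', 'garden', 'auto') → 115
sku=F97: ELSE → 222

5, 147, 119, 248, 161, 135, 202, 240, 56, 115, 222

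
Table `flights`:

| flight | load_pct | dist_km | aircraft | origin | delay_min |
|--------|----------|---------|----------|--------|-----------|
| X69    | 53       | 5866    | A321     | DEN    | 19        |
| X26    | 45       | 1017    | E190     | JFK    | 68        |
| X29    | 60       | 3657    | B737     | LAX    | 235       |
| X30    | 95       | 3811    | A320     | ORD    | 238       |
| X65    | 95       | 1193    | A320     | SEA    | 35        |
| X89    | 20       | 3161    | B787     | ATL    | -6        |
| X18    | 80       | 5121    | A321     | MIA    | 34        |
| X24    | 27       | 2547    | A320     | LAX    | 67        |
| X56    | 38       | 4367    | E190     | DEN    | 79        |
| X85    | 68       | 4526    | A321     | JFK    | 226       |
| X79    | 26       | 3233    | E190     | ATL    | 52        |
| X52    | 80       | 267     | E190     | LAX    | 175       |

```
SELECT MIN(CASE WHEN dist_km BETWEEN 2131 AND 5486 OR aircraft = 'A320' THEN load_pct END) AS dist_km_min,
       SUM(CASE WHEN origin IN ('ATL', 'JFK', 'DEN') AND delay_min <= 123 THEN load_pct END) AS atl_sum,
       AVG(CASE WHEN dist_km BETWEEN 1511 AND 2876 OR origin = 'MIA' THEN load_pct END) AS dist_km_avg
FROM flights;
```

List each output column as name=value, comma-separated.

dist_km_min=20, atl_sum=182, dist_km_avg=53.5

[dist_km_min: dist_km BETWEEN 2131 AND 5486 OR aircraft = 'A320']
flight=X69: ✗
flight=X26: ✗
flight=X29: ✓ → 60
flight=X30: ✓ → 95
flight=X65: ✓ → 95
flight=X89: ✓ → 20
flight=X18: ✓ → 80
flight=X24: ✓ → 27
flight=X56: ✓ → 38
flight=X85: ✓ → 68
flight=X79: ✓ → 26
flight=X52: ✗
dist_km_min = MIN(60, 95, 95, 20, 80, 27, 38, 68, 26) = 20
—
[atl_sum: origin IN ('ATL', 'JFK', 'DEN') AND delay_min <= 123]
flight=X69: ✓ → 53
flight=X26: ✓ → 45
flight=X29: ✗
flight=X30: ✗
flight=X65: ✗
flight=X89: ✓ → 20
flight=X18: ✗
flight=X24: ✗
flight=X56: ✓ → 38
flight=X85: ✗
flight=X79: ✓ → 26
flight=X52: ✗
atl_sum = 53 + 45 + 20 + 38 + 26 = 182
—
[dist_km_avg: dist_km BETWEEN 1511 AND 2876 OR origin = 'MIA']
flight=X69: ✗
flight=X26: ✗
flight=X29: ✗
flight=X30: ✗
flight=X65: ✗
flight=X89: ✗
flight=X18: ✓ → 80
flight=X24: ✓ → 27
flight=X56: ✗
flight=X85: ✗
flight=X79: ✗
flight=X52: ✗
dist_km_avg = (80 + 27) / 2 = 53.5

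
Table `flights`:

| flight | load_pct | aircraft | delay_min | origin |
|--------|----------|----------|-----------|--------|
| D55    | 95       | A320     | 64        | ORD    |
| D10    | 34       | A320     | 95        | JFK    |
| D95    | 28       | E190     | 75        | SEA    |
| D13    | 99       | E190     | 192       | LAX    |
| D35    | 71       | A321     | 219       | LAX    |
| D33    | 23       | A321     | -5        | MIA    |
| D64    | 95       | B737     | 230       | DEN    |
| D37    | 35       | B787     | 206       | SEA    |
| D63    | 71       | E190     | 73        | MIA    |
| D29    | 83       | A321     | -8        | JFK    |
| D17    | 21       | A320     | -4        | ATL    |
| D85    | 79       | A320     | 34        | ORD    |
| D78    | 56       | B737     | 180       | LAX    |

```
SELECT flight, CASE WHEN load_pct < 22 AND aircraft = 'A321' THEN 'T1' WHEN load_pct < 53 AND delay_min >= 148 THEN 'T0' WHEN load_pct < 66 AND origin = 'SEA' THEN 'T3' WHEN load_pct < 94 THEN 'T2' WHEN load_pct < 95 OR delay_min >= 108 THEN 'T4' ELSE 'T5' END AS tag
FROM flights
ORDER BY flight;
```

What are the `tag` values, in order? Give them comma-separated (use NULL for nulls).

flight=D10: load_pct < 94 → T2
flight=D13: load_pct < 95 OR delay_min >= 108 → T4
flight=D17: load_pct < 94 → T2
flight=D29: load_pct < 94 → T2
flight=D33: load_pct < 94 → T2
flight=D35: load_pct < 94 → T2
flight=D37: load_pct < 53 AND delay_min >= 148 → T0
flight=D55: ELSE → T5
flight=D63: load_pct < 94 → T2
flight=D64: load_pct < 95 OR delay_min >= 108 → T4
flight=D78: load_pct < 94 → T2
flight=D85: load_pct < 94 → T2
flight=D95: load_pct < 66 AND origin = 'SEA' → T3

T2, T4, T2, T2, T2, T2, T0, T5, T2, T4, T2, T2, T3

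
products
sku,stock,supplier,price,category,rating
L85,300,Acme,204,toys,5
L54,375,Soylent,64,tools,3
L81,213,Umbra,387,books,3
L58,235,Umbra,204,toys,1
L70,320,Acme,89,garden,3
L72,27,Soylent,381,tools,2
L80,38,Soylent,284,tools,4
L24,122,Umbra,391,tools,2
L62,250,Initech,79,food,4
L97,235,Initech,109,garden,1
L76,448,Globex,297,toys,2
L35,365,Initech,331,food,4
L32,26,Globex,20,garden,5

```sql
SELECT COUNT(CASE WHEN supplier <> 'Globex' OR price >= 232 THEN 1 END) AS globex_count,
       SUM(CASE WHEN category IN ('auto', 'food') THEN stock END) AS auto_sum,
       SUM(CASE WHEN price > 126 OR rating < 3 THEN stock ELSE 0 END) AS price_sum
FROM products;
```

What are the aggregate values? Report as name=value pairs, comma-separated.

globex_count=12, auto_sum=615, price_sum=1983

[globex_count: supplier <> 'Globex' OR price >= 232]
sku=L85: ✓ → 1
sku=L54: ✓ → 1
sku=L81: ✓ → 1
sku=L58: ✓ → 1
sku=L70: ✓ → 1
sku=L72: ✓ → 1
sku=L80: ✓ → 1
sku=L24: ✓ → 1
sku=L62: ✓ → 1
sku=L97: ✓ → 1
sku=L76: ✓ → 1
sku=L35: ✓ → 1
sku=L32: ✗
globex_count = COUNT(1, 1, 1, 1, 1, 1, 1, 1, 1, 1, 1, 1) = 12
—
[auto_sum: category IN ('auto', 'food')]
sku=L85: ✗
sku=L54: ✗
sku=L81: ✗
sku=L58: ✗
sku=L70: ✗
sku=L72: ✗
sku=L80: ✗
sku=L24: ✗
sku=L62: ✓ → 250
sku=L97: ✗
sku=L76: ✗
sku=L35: ✓ → 365
sku=L32: ✗
auto_sum = 250 + 365 = 615
—
[price_sum: price > 126 OR rating < 3]
sku=L85: ✓ → 300
sku=L54: ✗
sku=L81: ✓ → 213
sku=L58: ✓ → 235
sku=L70: ✗
sku=L72: ✓ → 27
sku=L80: ✓ → 38
sku=L24: ✓ → 122
sku=L62: ✗
sku=L97: ✓ → 235
sku=L76: ✓ → 448
sku=L35: ✓ → 365
sku=L32: ✗
price_sum = 300 + 213 + 235 + 27 + 38 + 122 + 235 + 448 + 365 = 1983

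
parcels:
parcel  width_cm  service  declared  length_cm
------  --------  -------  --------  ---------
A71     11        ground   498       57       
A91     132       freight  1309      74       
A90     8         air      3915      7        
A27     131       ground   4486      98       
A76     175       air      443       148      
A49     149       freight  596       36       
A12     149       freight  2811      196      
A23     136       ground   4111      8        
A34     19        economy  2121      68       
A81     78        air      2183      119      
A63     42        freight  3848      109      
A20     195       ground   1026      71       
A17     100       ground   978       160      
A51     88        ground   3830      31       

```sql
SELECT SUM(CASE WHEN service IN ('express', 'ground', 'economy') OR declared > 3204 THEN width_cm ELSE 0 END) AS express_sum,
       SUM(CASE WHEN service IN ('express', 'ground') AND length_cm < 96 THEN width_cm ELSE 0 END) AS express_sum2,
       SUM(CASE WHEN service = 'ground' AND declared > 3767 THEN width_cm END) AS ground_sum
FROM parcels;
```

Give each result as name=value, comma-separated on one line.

express_sum=730, express_sum2=430, ground_sum=355

[express_sum: service IN ('express', 'ground', 'economy') OR declared > 3204]
parcel=A71: ✓ → 11
parcel=A91: ✗
parcel=A90: ✓ → 8
parcel=A27: ✓ → 131
parcel=A76: ✗
parcel=A49: ✗
parcel=A12: ✗
parcel=A23: ✓ → 136
parcel=A34: ✓ → 19
parcel=A81: ✗
parcel=A63: ✓ → 42
parcel=A20: ✓ → 195
parcel=A17: ✓ → 100
parcel=A51: ✓ → 88
express_sum = 11 + 8 + 131 + 136 + 19 + 42 + 195 + 100 + 88 = 730
—
[express_sum2: service IN ('express', 'ground') AND length_cm < 96]
parcel=A71: ✓ → 11
parcel=A91: ✗
parcel=A90: ✗
parcel=A27: ✗
parcel=A76: ✗
parcel=A49: ✗
parcel=A12: ✗
parcel=A23: ✓ → 136
parcel=A34: ✗
parcel=A81: ✗
parcel=A63: ✗
parcel=A20: ✓ → 195
parcel=A17: ✗
parcel=A51: ✓ → 88
express_sum2 = 11 + 136 + 195 + 88 = 430
—
[ground_sum: service = 'ground' AND declared > 3767]
parcel=A71: ✗
parcel=A91: ✗
parcel=A90: ✗
parcel=A27: ✓ → 131
parcel=A76: ✗
parcel=A49: ✗
parcel=A12: ✗
parcel=A23: ✓ → 136
parcel=A34: ✗
parcel=A81: ✗
parcel=A63: ✗
parcel=A20: ✗
parcel=A17: ✗
parcel=A51: ✓ → 88
ground_sum = 131 + 136 + 88 = 355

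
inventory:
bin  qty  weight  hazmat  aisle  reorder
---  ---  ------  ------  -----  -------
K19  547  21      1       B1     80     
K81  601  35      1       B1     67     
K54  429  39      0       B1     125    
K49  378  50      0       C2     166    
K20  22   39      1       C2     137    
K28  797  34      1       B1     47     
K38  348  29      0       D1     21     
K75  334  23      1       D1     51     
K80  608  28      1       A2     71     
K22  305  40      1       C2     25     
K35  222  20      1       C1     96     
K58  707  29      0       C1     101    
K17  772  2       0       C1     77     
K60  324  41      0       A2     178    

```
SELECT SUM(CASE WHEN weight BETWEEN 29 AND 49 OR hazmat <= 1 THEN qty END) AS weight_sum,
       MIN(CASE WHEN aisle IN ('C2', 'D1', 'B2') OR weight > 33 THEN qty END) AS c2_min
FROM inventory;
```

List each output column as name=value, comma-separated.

weight_sum=6394, c2_min=22

[weight_sum: weight BETWEEN 29 AND 49 OR hazmat <= 1]
bin=K19: ✓ → 547
bin=K81: ✓ → 601
bin=K54: ✓ → 429
bin=K49: ✓ → 378
bin=K20: ✓ → 22
bin=K28: ✓ → 797
bin=K38: ✓ → 348
bin=K75: ✓ → 334
bin=K80: ✓ → 608
bin=K22: ✓ → 305
bin=K35: ✓ → 222
bin=K58: ✓ → 707
bin=K17: ✓ → 772
bin=K60: ✓ → 324
weight_sum = 547 + 601 + 429 + 378 + 22 + 797 + 348 + 334 + 608 + 305 + 222 + 707 + 772 + 324 = 6394
—
[c2_min: aisle IN ('C2', 'D1', 'B2') OR weight > 33]
bin=K19: ✗
bin=K81: ✓ → 601
bin=K54: ✓ → 429
bin=K49: ✓ → 378
bin=K20: ✓ → 22
bin=K28: ✓ → 797
bin=K38: ✓ → 348
bin=K75: ✓ → 334
bin=K80: ✗
bin=K22: ✓ → 305
bin=K35: ✗
bin=K58: ✗
bin=K17: ✗
bin=K60: ✓ → 324
c2_min = MIN(601, 429, 378, 22, 797, 348, 334, 305, 324) = 22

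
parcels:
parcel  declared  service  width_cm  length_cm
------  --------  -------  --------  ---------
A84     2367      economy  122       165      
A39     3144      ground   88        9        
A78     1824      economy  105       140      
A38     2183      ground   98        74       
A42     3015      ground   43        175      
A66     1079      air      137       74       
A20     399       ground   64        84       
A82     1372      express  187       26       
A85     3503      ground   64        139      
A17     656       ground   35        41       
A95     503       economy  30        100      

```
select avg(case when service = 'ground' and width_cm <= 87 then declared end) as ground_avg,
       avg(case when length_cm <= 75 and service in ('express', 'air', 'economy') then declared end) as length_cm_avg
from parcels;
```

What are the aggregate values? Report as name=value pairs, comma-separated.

ground_avg=1893.25, length_cm_avg=1225.5

[ground_avg: service = 'ground' and width_cm <= 87]
parcel=A84: ✗
parcel=A39: ✗
parcel=A78: ✗
parcel=A38: ✗
parcel=A42: ✓ → 3015
parcel=A66: ✗
parcel=A20: ✓ → 399
parcel=A82: ✗
parcel=A85: ✓ → 3503
parcel=A17: ✓ → 656
parcel=A95: ✗
ground_avg = (3015 + 399 + 3503 + 656) / 4 = 1893.25
—
[length_cm_avg: length_cm <= 75 and service in ('express', 'air', 'economy')]
parcel=A84: ✗
parcel=A39: ✗
parcel=A78: ✗
parcel=A38: ✗
parcel=A42: ✗
parcel=A66: ✓ → 1079
parcel=A20: ✗
parcel=A82: ✓ → 1372
parcel=A85: ✗
parcel=A17: ✗
parcel=A95: ✗
length_cm_avg = (1079 + 1372) / 2 = 1225.5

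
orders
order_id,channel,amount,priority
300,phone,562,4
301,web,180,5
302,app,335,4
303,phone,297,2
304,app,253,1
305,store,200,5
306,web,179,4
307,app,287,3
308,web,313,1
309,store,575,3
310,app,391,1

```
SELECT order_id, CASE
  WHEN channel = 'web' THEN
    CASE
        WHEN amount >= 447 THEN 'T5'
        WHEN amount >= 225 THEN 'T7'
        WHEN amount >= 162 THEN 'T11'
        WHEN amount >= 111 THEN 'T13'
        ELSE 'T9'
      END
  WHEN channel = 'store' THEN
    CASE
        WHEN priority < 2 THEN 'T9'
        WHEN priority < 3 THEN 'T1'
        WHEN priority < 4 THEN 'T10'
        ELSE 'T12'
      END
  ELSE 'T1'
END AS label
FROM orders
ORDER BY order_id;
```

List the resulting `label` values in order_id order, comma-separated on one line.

order_id=300: channel='phone' → outer ELSE → T1
order_id=301: channel='web' → inner[amount >= 162] → T11
order_id=302: channel='app' → outer ELSE → T1
order_id=303: channel='phone' → outer ELSE → T1
order_id=304: channel='app' → outer ELSE → T1
order_id=305: channel='store' → inner[ELSE] → T12
order_id=306: channel='web' → inner[amount >= 162] → T11
order_id=307: channel='app' → outer ELSE → T1
order_id=308: channel='web' → inner[amount >= 225] → T7
order_id=309: channel='store' → inner[priority < 4] → T10
order_id=310: channel='app' → outer ELSE → T1

T1, T11, T1, T1, T1, T12, T11, T1, T7, T10, T1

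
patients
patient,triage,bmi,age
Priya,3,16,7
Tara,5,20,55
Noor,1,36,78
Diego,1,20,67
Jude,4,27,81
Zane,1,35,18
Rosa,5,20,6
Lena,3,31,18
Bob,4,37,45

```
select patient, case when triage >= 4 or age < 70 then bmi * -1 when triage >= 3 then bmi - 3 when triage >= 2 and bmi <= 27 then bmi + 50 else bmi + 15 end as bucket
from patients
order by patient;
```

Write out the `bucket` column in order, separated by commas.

patient=Bob: triage >= 4 or age < 70 → -37
patient=Diego: triage >= 4 or age < 70 → -20
patient=Jude: triage >= 4 or age < 70 → -27
patient=Lena: triage >= 4 or age < 70 → -31
patient=Noor: ELSE → 51
patient=Priya: triage >= 4 or age < 70 → -16
patient=Rosa: triage >= 4 or age < 70 → -20
patient=Tara: triage >= 4 or age < 70 → -20
patient=Zane: triage >= 4 or age < 70 → -35

-37, -20, -27, -31, 51, -16, -20, -20, -35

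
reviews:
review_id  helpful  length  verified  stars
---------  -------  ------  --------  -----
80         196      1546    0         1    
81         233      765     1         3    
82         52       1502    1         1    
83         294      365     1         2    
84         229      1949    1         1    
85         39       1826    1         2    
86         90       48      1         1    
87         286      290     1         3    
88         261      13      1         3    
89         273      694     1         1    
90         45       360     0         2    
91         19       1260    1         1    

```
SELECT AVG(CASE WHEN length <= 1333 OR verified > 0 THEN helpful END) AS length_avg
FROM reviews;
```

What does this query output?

review_id=80: ✗
review_id=81: ✓ → 233
review_id=82: ✓ → 52
review_id=83: ✓ → 294
review_id=84: ✓ → 229
review_id=85: ✓ → 39
review_id=86: ✓ → 90
review_id=87: ✓ → 286
review_id=88: ✓ → 261
review_id=89: ✓ → 273
review_id=90: ✓ → 45
review_id=91: ✓ → 19
length_avg = (233 + 52 + 294 + 229 + 39 + 90 + 286 + 261 + 273 + 45 + 19) / 11 = 165.5454545455

165.5454545455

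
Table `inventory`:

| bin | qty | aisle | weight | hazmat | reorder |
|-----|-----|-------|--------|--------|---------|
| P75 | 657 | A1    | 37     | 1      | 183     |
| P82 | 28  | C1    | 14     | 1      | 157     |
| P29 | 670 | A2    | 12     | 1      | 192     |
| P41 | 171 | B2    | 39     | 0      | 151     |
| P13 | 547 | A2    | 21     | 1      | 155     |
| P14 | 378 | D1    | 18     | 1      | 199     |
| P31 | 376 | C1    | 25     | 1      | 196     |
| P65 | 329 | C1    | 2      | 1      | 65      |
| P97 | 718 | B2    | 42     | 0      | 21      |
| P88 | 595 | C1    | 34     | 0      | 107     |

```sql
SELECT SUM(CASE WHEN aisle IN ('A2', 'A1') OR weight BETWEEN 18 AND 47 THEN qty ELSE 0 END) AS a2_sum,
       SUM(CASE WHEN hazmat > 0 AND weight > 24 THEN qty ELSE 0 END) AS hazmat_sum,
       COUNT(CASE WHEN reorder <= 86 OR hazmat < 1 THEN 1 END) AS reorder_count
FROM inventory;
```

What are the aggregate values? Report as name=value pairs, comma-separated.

a2_sum=4112, hazmat_sum=1033, reorder_count=4

[a2_sum: aisle IN ('A2', 'A1') OR weight BETWEEN 18 AND 47]
bin=P75: ✓ → 657
bin=P82: ✗
bin=P29: ✓ → 670
bin=P41: ✓ → 171
bin=P13: ✓ → 547
bin=P14: ✓ → 378
bin=P31: ✓ → 376
bin=P65: ✗
bin=P97: ✓ → 718
bin=P88: ✓ → 595
a2_sum = 657 + 670 + 171 + 547 + 378 + 376 + 718 + 595 = 4112
—
[hazmat_sum: hazmat > 0 AND weight > 24]
bin=P75: ✓ → 657
bin=P82: ✗
bin=P29: ✗
bin=P41: ✗
bin=P13: ✗
bin=P14: ✗
bin=P31: ✓ → 376
bin=P65: ✗
bin=P97: ✗
bin=P88: ✗
hazmat_sum = 657 + 376 = 1033
—
[reorder_count: reorder <= 86 OR hazmat < 1]
bin=P75: ✗
bin=P82: ✗
bin=P29: ✗
bin=P41: ✓ → 1
bin=P13: ✗
bin=P14: ✗
bin=P31: ✗
bin=P65: ✓ → 1
bin=P97: ✓ → 1
bin=P88: ✓ → 1
reorder_count = COUNT(1, 1, 1, 1) = 4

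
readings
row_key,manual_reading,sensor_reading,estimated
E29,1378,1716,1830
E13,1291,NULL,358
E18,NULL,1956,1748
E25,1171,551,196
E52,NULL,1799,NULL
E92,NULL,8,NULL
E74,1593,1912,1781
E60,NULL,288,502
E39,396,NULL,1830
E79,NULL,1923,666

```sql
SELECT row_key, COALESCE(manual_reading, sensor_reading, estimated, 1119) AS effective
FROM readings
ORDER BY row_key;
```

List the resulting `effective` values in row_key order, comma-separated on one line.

1291, 1956, 1171, 1378, 396, 1799, 288, 1593, 1923, 8

row_key=E13: manual_reading=1291 → 1291
row_key=E18: manual_reading=NULL, sensor_reading=1956 → 1956
row_key=E25: manual_reading=1171 → 1171
row_key=E29: manual_reading=1378 → 1378
row_key=E39: manual_reading=396 → 396
row_key=E52: manual_reading=NULL, sensor_reading=1799 → 1799
row_key=E60: manual_reading=NULL, sensor_reading=288 → 288
row_key=E74: manual_reading=1593 → 1593
row_key=E79: manual_reading=NULL, sensor_reading=1923 → 1923
row_key=E92: manual_reading=NULL, sensor_reading=8 → 8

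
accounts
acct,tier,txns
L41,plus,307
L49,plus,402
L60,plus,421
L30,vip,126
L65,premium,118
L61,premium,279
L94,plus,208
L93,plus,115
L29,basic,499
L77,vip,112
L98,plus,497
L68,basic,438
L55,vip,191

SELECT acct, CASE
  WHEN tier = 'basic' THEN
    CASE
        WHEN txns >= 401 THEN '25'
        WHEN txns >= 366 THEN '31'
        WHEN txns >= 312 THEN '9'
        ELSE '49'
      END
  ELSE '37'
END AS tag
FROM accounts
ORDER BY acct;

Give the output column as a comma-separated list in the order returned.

25, 37, 37, 37, 37, 37, 37, 37, 25, 37, 37, 37, 37

acct=L29: tier='basic' → inner[txns >= 401] → 25
acct=L30: tier='vip' → outer ELSE → 37
acct=L41: tier='plus' → outer ELSE → 37
acct=L49: tier='plus' → outer ELSE → 37
acct=L55: tier='vip' → outer ELSE → 37
acct=L60: tier='plus' → outer ELSE → 37
acct=L61: tier='premium' → outer ELSE → 37
acct=L65: tier='premium' → outer ELSE → 37
acct=L68: tier='basic' → inner[txns >= 401] → 25
acct=L77: tier='vip' → outer ELSE → 37
acct=L93: tier='plus' → outer ELSE → 37
acct=L94: tier='plus' → outer ELSE → 37
acct=L98: tier='plus' → outer ELSE → 37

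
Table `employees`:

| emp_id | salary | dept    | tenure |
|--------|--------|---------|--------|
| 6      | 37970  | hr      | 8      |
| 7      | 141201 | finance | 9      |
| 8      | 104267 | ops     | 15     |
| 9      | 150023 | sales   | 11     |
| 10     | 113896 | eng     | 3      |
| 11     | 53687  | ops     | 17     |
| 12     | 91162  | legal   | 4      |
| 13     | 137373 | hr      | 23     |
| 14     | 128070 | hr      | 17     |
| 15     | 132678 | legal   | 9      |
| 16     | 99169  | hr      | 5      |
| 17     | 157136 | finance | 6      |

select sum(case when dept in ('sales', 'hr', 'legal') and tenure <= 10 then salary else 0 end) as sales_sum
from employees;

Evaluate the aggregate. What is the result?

emp_id=6: ✓ → 37970
emp_id=7: ✗
emp_id=8: ✗
emp_id=9: ✗
emp_id=10: ✗
emp_id=11: ✗
emp_id=12: ✓ → 91162
emp_id=13: ✗
emp_id=14: ✗
emp_id=15: ✓ → 132678
emp_id=16: ✓ → 99169
emp_id=17: ✗
sales_sum = 37970 + 91162 + 132678 + 99169 = 360979

360979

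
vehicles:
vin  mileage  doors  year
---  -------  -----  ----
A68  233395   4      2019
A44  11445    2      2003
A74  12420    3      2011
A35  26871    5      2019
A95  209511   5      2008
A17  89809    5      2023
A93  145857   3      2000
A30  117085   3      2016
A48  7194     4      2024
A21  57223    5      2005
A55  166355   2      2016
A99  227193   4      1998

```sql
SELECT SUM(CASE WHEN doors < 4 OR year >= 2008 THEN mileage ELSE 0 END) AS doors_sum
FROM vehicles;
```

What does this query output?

vin=A68: ✓ → 233395
vin=A44: ✓ → 11445
vin=A74: ✓ → 12420
vin=A35: ✓ → 26871
vin=A95: ✓ → 209511
vin=A17: ✓ → 89809
vin=A93: ✓ → 145857
vin=A30: ✓ → 117085
vin=A48: ✓ → 7194
vin=A21: ✗
vin=A55: ✓ → 166355
vin=A99: ✗
doors_sum = 233395 + 11445 + 12420 + 26871 + 209511 + 89809 + 145857 + 117085 + 7194 + 166355 = 1019942

1019942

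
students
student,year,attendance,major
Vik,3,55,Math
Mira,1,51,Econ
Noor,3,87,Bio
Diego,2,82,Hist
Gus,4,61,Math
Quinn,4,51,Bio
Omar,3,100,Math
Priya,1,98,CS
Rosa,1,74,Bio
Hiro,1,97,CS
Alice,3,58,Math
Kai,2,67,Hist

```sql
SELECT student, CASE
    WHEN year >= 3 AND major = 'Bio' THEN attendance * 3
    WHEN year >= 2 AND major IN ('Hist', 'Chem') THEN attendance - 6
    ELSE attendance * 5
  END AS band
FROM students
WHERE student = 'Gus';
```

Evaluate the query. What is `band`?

student = Gus: year=4, attendance=61, major=Math.
year >= 3 AND major = 'Bio' → false
year >= 2 AND major IN ('Hist', 'Chem') → false
No prior WHEN matched → ELSE → 305

305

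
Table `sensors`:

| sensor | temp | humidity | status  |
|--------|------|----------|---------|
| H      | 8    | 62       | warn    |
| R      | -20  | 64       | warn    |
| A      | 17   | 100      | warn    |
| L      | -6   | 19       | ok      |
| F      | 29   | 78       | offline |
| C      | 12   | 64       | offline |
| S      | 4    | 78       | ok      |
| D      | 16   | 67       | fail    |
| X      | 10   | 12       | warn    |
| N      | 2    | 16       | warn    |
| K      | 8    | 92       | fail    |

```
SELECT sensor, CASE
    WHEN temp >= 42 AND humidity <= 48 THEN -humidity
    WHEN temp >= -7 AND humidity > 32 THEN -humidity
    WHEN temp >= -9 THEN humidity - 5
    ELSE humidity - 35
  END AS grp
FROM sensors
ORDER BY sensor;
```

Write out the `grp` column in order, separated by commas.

sensor=A: temp >= -7 AND humidity > 32 → -100
sensor=C: temp >= -7 AND humidity > 32 → -64
sensor=D: temp >= -7 AND humidity > 32 → -67
sensor=F: temp >= -7 AND humidity > 32 → -78
sensor=H: temp >= -7 AND humidity > 32 → -62
sensor=K: temp >= -7 AND humidity > 32 → -92
sensor=L: temp >= -9 → 14
sensor=N: temp >= -9 → 11
sensor=R: ELSE → 29
sensor=S: temp >= -7 AND humidity > 32 → -78
sensor=X: temp >= -9 → 7

-100, -64, -67, -78, -62, -92, 14, 11, 29, -78, 7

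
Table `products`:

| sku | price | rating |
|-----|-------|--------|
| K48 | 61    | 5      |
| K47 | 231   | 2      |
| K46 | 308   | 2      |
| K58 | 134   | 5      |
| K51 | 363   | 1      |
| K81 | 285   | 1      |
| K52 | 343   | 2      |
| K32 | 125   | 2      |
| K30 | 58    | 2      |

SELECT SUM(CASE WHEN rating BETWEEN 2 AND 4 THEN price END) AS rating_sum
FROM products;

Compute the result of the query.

sku=K48: ✗
sku=K47: ✓ → 231
sku=K46: ✓ → 308
sku=K58: ✗
sku=K51: ✗
sku=K81: ✗
sku=K52: ✓ → 343
sku=K32: ✓ → 125
sku=K30: ✓ → 58
rating_sum = 231 + 308 + 343 + 125 + 58 = 1065

1065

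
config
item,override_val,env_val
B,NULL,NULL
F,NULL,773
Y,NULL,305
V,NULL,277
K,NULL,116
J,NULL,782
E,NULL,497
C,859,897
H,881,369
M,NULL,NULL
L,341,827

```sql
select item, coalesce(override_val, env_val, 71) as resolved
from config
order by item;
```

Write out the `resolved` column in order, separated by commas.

71, 859, 497, 773, 881, 782, 116, 341, 71, 277, 305

item=B: override_val=NULL, env_val=NULL, → literal 71 → 71
item=C: override_val=859 → 859
item=E: override_val=NULL, env_val=497 → 497
item=F: override_val=NULL, env_val=773 → 773
item=H: override_val=881 → 881
item=J: override_val=NULL, env_val=782 → 782
item=K: override_val=NULL, env_val=116 → 116
item=L: override_val=341 → 341
item=M: override_val=NULL, env_val=NULL, → literal 71 → 71
item=V: override_val=NULL, env_val=277 → 277
item=Y: override_val=NULL, env_val=305 → 305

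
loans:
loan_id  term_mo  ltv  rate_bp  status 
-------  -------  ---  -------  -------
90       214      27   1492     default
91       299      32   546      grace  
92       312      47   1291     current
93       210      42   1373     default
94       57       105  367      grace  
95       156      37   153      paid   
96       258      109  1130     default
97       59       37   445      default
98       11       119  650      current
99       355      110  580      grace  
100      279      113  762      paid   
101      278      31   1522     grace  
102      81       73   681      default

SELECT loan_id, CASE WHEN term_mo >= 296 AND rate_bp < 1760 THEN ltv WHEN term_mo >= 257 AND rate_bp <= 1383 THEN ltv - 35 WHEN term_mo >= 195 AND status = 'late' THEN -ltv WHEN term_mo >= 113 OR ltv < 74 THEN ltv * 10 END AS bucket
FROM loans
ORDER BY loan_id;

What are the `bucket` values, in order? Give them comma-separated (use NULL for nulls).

loan_id=90: term_mo >= 113 OR ltv < 74 → 270
loan_id=91: term_mo >= 296 AND rate_bp < 1760 → 32
loan_id=92: term_mo >= 296 AND rate_bp < 1760 → 47
loan_id=93: term_mo >= 113 OR ltv < 74 → 420
loan_id=94: (no match → NULL) → NULL
loan_id=95: term_mo >= 113 OR ltv < 74 → 370
loan_id=96: term_mo >= 257 AND rate_bp <= 1383 → 74
loan_id=97: term_mo >= 113 OR ltv < 74 → 370
loan_id=98: (no match → NULL) → NULL
loan_id=99: term_mo >= 296 AND rate_bp < 1760 → 110
loan_id=100: term_mo >= 257 AND rate_bp <= 1383 → 78
loan_id=101: term_mo >= 113 OR ltv < 74 → 310
loan_id=102: term_mo >= 113 OR ltv < 74 → 730

270, 32, 47, 420, NULL, 370, 74, 370, NULL, 110, 78, 310, 730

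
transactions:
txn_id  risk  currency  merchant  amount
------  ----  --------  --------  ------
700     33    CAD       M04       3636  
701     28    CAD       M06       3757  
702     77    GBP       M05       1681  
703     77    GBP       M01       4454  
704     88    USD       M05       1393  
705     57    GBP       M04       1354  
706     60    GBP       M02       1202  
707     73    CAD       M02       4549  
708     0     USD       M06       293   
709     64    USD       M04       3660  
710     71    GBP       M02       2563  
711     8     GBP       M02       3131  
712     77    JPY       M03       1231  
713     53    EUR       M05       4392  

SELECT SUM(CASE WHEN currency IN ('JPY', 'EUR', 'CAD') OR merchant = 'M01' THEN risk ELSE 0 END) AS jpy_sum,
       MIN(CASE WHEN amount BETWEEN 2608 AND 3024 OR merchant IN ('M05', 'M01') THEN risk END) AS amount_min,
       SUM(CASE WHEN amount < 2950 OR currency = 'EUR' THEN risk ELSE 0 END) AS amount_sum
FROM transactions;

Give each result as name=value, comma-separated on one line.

[jpy_sum: currency IN ('JPY', 'EUR', 'CAD') OR merchant = 'M01']
txn_id=700: ✓ → 33
txn_id=701: ✓ → 28
txn_id=702: ✗
txn_id=703: ✓ → 77
txn_id=704: ✗
txn_id=705: ✗
txn_id=706: ✗
txn_id=707: ✓ → 73
txn_id=708: ✗
txn_id=709: ✗
txn_id=710: ✗
txn_id=711: ✗
txn_id=712: ✓ → 77
txn_id=713: ✓ → 53
jpy_sum = 33 + 28 + 77 + 73 + 77 + 53 = 341
—
[amount_min: amount BETWEEN 2608 AND 3024 OR merchant IN ('M05', 'M01')]
txn_id=700: ✗
txn_id=701: ✗
txn_id=702: ✓ → 77
txn_id=703: ✓ → 77
txn_id=704: ✓ → 88
txn_id=705: ✗
txn_id=706: ✗
txn_id=707: ✗
txn_id=708: ✗
txn_id=709: ✗
txn_id=710: ✗
txn_id=711: ✗
txn_id=712: ✗
txn_id=713: ✓ → 53
amount_min = MIN(77, 77, 88, 53) = 53
—
[amount_sum: amount < 2950 OR currency = 'EUR']
txn_id=700: ✗
txn_id=701: ✗
txn_id=702: ✓ → 77
txn_id=703: ✗
txn_id=704: ✓ → 88
txn_id=705: ✓ → 57
txn_id=706: ✓ → 60
txn_id=707: ✗
txn_id=708: ✓ → 0
txn_id=709: ✗
txn_id=710: ✓ → 71
txn_id=711: ✗
txn_id=712: ✓ → 77
txn_id=713: ✓ → 53
amount_sum = 77 + 88 + 57 + 60 + 71 + 77 + 53 = 483

jpy_sum=341, amount_min=53, amount_sum=483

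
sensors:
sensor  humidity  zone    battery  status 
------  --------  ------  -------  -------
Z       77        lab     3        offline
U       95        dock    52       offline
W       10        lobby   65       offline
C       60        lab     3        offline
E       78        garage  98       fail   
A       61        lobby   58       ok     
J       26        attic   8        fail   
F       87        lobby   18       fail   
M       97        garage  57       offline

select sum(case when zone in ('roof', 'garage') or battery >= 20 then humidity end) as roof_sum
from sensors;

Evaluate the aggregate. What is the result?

341

sensor=Z: ✗
sensor=U: ✓ → 95
sensor=W: ✓ → 10
sensor=C: ✗
sensor=E: ✓ → 78
sensor=A: ✓ → 61
sensor=J: ✗
sensor=F: ✗
sensor=M: ✓ → 97
roof_sum = 95 + 10 + 78 + 61 + 97 = 341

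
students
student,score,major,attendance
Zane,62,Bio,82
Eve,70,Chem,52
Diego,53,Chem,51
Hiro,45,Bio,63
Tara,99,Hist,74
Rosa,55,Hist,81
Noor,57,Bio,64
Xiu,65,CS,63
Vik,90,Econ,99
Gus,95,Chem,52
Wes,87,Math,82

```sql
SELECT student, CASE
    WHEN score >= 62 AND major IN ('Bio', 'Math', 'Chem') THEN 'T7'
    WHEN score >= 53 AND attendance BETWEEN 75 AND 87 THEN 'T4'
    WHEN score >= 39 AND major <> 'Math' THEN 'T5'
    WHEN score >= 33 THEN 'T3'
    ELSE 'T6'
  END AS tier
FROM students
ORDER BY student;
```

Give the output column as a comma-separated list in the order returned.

T5, T7, T7, T5, T5, T4, T5, T5, T7, T5, T7

student=Diego: score >= 39 AND major <> 'Math' → T5
student=Eve: score >= 62 AND major IN ('Bio', 'Math', 'Chem') → T7
student=Gus: score >= 62 AND major IN ('Bio', 'Math', 'Chem') → T7
student=Hiro: score >= 39 AND major <> 'Math' → T5
student=Noor: score >= 39 AND major <> 'Math' → T5
student=Rosa: score >= 53 AND attendance BETWEEN 75 AND 87 → T4
student=Tara: score >= 39 AND major <> 'Math' → T5
student=Vik: score >= 39 AND major <> 'Math' → T5
student=Wes: score >= 62 AND major IN ('Bio', 'Math', 'Chem') → T7
student=Xiu: score >= 39 AND major <> 'Math' → T5
student=Zane: score >= 62 AND major IN ('Bio', 'Math', 'Chem') → T7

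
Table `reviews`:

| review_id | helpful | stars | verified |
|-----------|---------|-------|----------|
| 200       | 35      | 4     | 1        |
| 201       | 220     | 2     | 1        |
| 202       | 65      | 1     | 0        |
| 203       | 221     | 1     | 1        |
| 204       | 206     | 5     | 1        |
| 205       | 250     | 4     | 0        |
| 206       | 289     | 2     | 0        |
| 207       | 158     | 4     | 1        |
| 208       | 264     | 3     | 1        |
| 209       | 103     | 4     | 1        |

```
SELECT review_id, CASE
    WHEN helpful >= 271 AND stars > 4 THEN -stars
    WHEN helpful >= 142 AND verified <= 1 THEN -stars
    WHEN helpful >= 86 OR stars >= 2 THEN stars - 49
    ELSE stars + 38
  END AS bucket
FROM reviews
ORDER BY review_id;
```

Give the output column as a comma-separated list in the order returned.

review_id=200: helpful >= 86 OR stars >= 2 → -45
review_id=201: helpful >= 142 AND verified <= 1 → -2
review_id=202: ELSE → 39
review_id=203: helpful >= 142 AND verified <= 1 → -1
review_id=204: helpful >= 142 AND verified <= 1 → -5
review_id=205: helpful >= 142 AND verified <= 1 → -4
review_id=206: helpful >= 142 AND verified <= 1 → -2
review_id=207: helpful >= 142 AND verified <= 1 → -4
review_id=208: helpful >= 142 AND verified <= 1 → -3
review_id=209: helpful >= 86 OR stars >= 2 → -45

-45, -2, 39, -1, -5, -4, -2, -4, -3, -45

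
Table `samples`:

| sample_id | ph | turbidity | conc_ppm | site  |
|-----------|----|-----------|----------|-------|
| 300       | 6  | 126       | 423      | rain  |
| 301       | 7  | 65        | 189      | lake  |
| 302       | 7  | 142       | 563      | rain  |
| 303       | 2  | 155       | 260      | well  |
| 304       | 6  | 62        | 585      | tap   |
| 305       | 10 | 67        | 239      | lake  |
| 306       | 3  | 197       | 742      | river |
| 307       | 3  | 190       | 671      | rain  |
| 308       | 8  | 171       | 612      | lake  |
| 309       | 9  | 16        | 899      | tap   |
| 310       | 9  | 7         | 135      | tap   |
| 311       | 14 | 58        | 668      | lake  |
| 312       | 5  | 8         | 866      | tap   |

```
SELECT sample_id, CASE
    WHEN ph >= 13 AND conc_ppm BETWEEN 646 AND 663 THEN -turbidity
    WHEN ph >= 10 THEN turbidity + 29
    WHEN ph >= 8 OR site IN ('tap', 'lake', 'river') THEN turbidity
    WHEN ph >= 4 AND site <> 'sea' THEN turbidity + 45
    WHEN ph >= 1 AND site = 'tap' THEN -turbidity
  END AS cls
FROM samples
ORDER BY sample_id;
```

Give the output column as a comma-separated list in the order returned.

sample_id=300: ph >= 4 AND site <> 'sea' → 171
sample_id=301: ph >= 8 OR site IN ('tap', 'lake', 'river') → 65
sample_id=302: ph >= 4 AND site <> 'sea' → 187
sample_id=303: (no match → NULL) → NULL
sample_id=304: ph >= 8 OR site IN ('tap', 'lake', 'river') → 62
sample_id=305: ph >= 10 → 96
sample_id=306: ph >= 8 OR site IN ('tap', 'lake', 'river') → 197
sample_id=307: (no match → NULL) → NULL
sample_id=308: ph >= 8 OR site IN ('tap', 'lake', 'river') → 171
sample_id=309: ph >= 8 OR site IN ('tap', 'lake', 'river') → 16
sample_id=310: ph >= 8 OR site IN ('tap', 'lake', 'river') → 7
sample_id=311: ph >= 10 → 87
sample_id=312: ph >= 8 OR site IN ('tap', 'lake', 'river') → 8

171, 65, 187, NULL, 62, 96, 197, NULL, 171, 16, 7, 87, 8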